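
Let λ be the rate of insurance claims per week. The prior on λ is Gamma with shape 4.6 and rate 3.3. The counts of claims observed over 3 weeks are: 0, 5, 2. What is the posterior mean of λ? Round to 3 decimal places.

Posterior mean ≈ 1.841

Total count ∑xᵢ = 7 over n = 3 weeks.
Gamma is conjugate to the Poisson likelihood: posterior is Gamma(shape = 4.6+7 = 11.6, rate = 3.3+3 = 6.3).
E[λ | data] = 11.6/6.3 = 1.841.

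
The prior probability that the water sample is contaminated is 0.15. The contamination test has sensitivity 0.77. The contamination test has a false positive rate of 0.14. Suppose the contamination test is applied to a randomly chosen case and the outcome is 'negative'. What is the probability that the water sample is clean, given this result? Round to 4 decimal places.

Let H be the event that the water sample is contaminated. P(H) = 0.15, so P(¬H) = 0.85. With E the 'negative' result, P(E|H) = 0.23 and P(E|¬H) = 0.86.
P(E) = 0.23·0.15 + 0.86·0.85 = 0.034500 + 0.73100 = 0.76550.
By Bayes' theorem, P(H|E) = 0.034500 / 0.76550 = 0.0451. Hence P(¬H|E) = 1 − 0.0451 = 0.9549.

P(¬H | E) ≈ 0.9549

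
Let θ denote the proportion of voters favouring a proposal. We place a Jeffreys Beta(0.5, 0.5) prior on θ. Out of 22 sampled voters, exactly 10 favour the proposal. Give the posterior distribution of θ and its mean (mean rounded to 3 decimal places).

Posterior: Beta(10.5, 12.5); mean ≈ 0.457

Observing 10 successes and 12 failures updates Beta(0.5, 0.5) by adding the success and failure counts to the two shape parameters: α = 0.5+10 = 10.5, β = 0.5+12 = 12.5.
E[θ | data] = 10.5/(10.5+12.5) = 0.457.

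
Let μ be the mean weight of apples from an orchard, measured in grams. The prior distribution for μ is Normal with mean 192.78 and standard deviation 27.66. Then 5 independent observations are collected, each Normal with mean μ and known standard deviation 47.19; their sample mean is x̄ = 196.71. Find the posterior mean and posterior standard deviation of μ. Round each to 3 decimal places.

Prior precision 1/τ₀² = 1/27.66² = 0.00130706; data precision n/σ² = 5/47.19² = 0.00224528.
Posterior precision = 0.00130706 + 0.00224528 = 0.00355234, giving posterior SD = 1/√0.00355234 = 16.778.
Posterior mean = (0.00130706·192.78 + 0.00224528·196.71) / 0.00355234 = 195.264.

Posterior mean ≈ 195.264; posterior SD ≈ 16.778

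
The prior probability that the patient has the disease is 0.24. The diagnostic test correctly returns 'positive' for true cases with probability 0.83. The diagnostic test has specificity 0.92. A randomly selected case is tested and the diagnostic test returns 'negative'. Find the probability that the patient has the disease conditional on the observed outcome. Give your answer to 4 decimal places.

P(H | E) ≈ 0.0551

Write H for 'the patient has the disease'. Prior odds H:¬H = 0.24/0.76 = 0.31579. For the 'negative' outcome, the likelihood ratio is 0.17/0.92 = 0.18478.
Posterior odds = 0.31579 × 0.18478 = 0.058352, so P(H|E) = 0.058352/(1+0.058352) = 0.0551.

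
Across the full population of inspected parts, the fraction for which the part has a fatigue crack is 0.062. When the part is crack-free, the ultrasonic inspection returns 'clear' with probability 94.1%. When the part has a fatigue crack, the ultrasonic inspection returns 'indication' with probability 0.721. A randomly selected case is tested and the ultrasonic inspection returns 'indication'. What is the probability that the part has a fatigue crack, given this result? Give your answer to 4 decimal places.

P(H | E) ≈ 0.4468

Let H be the event that the part has a fatigue crack. P(H) = 0.062, so P(¬H) = 0.938. With E the 'indication' result, P(E|H) = 0.721 and P(E|¬H) = 0.059.
P(E) = 0.721·0.062 + 0.059·0.938 = 0.044702 + 0.055342 = 0.10004.
By Bayes' theorem, P(H|E) = 0.044702 / 0.10004 = 0.4468.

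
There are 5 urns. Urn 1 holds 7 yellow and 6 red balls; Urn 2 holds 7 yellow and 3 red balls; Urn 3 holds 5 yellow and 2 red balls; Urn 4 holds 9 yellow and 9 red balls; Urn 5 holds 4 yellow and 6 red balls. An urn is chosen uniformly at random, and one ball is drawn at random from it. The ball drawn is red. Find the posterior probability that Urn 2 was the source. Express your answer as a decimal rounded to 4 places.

Posterior probability ≈ 0.1397

Tabulate prior·likelihood by source: [1] prior 0.2, lik 0.4615, product 0.09231; [2] prior 0.2, lik 0.3, product 0.06000; [3] prior 0.2, lik 0.2857, product 0.05714; [4] prior 0.2, lik 0.5, product 0.1000; [5] prior 0.2, lik 0.6, product 0.1200.
Normalizing constant = 0.42945; the posterior for Urn 2 is its product over the sum, 0.06000/0.42945 = 0.1397.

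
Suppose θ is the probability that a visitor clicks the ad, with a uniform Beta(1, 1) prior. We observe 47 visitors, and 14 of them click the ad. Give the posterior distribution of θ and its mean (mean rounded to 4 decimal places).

Posterior: Beta(15, 34); mean ≈ 0.3061

Observing 14 successes and 33 failures updates Beta(1, 1) by adding the success and failure counts to the two shape parameters: α = 1+14 = 15, β = 1+33 = 34.
E[θ | data] = 15/(15+34) = 0.3061.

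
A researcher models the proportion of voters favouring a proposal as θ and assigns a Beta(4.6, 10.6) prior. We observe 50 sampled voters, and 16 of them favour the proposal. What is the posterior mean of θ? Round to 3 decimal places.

Posterior mean ≈ 0.316

The binomial likelihood is conjugate to the Beta prior: with 16 successes and 34 failures, the posterior is Beta(4.6+16, 10.6+34) = Beta(20.6, 44.6).
E[θ | data] = 20.6/(20.6+44.6) = 0.316.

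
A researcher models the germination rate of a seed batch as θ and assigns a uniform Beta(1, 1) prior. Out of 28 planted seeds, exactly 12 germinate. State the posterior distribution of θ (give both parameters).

Posterior: Beta(13, 17)

The binomial likelihood is conjugate to the Beta prior: with 12 successes and 16 failures, the posterior is Beta(1+12, 1+16) = Beta(13, 17).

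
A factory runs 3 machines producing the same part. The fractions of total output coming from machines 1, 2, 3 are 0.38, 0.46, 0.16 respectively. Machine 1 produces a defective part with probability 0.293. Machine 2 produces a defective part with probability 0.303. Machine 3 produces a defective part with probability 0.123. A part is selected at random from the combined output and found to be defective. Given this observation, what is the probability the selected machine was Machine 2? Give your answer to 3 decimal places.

Tabulate prior·likelihood by source: [1] prior 0.38, lik 0.293, product 0.1113; [2] prior 0.46, lik 0.303, product 0.1394; [3] prior 0.16, lik 0.123, product 0.01968.
Normalizing constant = 0.27040; the posterior for Machine 2 is its product over the sum, 0.1394/0.27040 = 0.515.

Posterior probability ≈ 0.515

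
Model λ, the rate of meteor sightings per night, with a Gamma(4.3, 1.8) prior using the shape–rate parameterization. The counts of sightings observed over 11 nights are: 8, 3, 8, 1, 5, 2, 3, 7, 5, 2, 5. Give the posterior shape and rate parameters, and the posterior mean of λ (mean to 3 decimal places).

Posterior: Gamma(shape=53.3, rate=12.8); mean ≈ 4.164

The Poisson likelihood adds the total count to the shape and the number of exposure periods to the rate. Here ∑xᵢ = 49 and n = 11, so shape 4.3→53.3 and rate 1.8→12.8.
Posterior mean = shape/rate = 53.3/12.8 = 4.164.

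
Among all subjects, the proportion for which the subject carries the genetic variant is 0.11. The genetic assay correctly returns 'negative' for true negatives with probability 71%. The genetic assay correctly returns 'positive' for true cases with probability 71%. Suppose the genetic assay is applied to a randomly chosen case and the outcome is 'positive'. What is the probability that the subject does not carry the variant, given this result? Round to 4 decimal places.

P(¬H | E) ≈ 0.7677

Let H be the event that the subject carries the genetic variant. P(H) = 0.11, so P(¬H) = 0.89. With E the 'positive' result, P(E|H) = 0.71 and P(E|¬H) = 0.29.
P(E) = 0.71·0.11 + 0.29·0.89 = 0.078100 + 0.25810 = 0.33620.
By Bayes' theorem, P(H|E) = 0.078100 / 0.33620 = 0.2323. Hence P(¬H|E) = 1 − 0.2323 = 0.7677.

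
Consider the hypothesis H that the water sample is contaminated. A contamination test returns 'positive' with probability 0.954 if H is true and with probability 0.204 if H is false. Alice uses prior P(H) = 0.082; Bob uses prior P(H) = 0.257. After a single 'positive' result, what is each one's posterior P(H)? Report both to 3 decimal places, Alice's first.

P('+'|H) = 0.954, P('+'|¬H) = 0.204.
Alice: numerator 0.954·0.082 = 0.078228; evidence = 0.078228+0.204·0.918 = 0.26550; posterior = 0.295.
Bob: numerator 0.954·0.257 = 0.24518; evidence = 0.24518+0.204·0.743 = 0.39675; posterior = 0.618.

Alice: 0.295; Bob: 0.618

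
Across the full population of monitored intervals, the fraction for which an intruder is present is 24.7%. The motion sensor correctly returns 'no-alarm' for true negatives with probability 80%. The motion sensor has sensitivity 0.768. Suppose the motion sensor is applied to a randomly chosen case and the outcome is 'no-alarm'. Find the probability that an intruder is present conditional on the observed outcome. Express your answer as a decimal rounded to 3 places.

P(H | E) ≈ 0.087

Write H for 'an intruder is present'. Prior odds H:¬H = 0.247/0.753 = 0.32802. For the 'no-alarm' outcome, the likelihood ratio is 0.232/0.8 = 0.29000.
Posterior odds = 0.32802 × 0.29000 = 0.095126, so P(H|E) = 0.095126/(1+0.095126) = 0.087.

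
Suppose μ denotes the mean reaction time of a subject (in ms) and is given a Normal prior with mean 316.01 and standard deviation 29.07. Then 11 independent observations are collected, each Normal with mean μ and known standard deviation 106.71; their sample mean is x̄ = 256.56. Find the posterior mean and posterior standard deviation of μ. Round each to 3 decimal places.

Prior precision 1/τ₀² = 1/29.07² = 0.00118334; data precision n/σ² = 11/106.71² = 0.00096601.
Posterior precision = 0.00118334 + 0.00096601 = 0.00214935, giving posterior SD = 1/√0.00214935 = 21.570.
Posterior mean = (0.00118334·316.01 + 0.00096601·256.56) / 0.00214935 = 289.291.

Posterior mean ≈ 289.291; posterior SD ≈ 21.570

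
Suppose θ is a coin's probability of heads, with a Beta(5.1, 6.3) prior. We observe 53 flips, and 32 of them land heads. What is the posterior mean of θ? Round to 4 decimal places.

Posterior mean ≈ 0.5761

Observing 32 successes and 21 failures updates Beta(5.1, 6.3) by adding the success and failure counts to the two shape parameters: α = 5.1+32 = 37.1, β = 6.3+21 = 27.3.
Posterior mean = α/(α+β) = 37.1/64.4 = 0.5761.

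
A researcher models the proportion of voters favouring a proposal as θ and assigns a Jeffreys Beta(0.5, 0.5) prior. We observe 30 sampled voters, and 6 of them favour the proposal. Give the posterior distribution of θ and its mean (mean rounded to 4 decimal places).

Posterior: Beta(6.5, 24.5); mean ≈ 0.2097

Observing 6 successes and 24 failures updates Beta(0.5, 0.5) by adding the success and failure counts to the two shape parameters: α = 0.5+6 = 6.5, β = 0.5+24 = 24.5.
E[θ | data] = 6.5/(6.5+24.5) = 0.2097.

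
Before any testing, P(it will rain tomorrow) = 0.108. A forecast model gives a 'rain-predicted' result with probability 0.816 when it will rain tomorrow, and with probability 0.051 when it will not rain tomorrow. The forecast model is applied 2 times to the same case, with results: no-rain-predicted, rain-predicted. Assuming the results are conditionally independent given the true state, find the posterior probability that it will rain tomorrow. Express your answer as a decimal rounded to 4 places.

Posterior P(H) ≈ 0.2730

Let H be the event that it will rain tomorrow; start with P(H) = 0.108. P('rain-predicted'|H) = 0.816, P('rain-predicted'|¬H) = 0.051.
Update on result 1 ('no-rain-predicted'): P(H) ← 0.184·0.1080 / (0.184·0.1080 + 0.949·0.8920) = 0.019872/0.86638 = 0.0229.
Update on result 2 ('rain-predicted'): P(H) ← 0.816·0.0229 / (0.816·0.0229 + 0.051·0.9771) = 0.018716/0.068547 = 0.2730.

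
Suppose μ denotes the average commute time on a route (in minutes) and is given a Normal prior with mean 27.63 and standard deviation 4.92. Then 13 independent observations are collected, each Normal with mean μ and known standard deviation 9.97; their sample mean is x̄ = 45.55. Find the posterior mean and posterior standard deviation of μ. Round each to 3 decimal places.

Prior precision 1/τ₀² = 1/4.92² = 0.0413114; data precision n/σ² = 13/9.97² = 0.130784.
Posterior precision = 0.0413114 + 0.130784 = 0.172095, giving posterior SD = 1/√0.172095 = 2.411.
Posterior mean = (0.0413114·27.63 + 0.130784·45.55) / 0.172095 = 41.248.

Posterior mean ≈ 41.248; posterior SD ≈ 2.411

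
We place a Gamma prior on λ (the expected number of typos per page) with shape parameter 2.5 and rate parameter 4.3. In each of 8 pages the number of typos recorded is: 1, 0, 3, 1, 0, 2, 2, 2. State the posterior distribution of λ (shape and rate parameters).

Total count ∑xᵢ = 11 over n = 8 pages.
Gamma is conjugate to the Poisson likelihood: posterior is Gamma(shape = 2.5+11 = 13.5, rate = 4.3+8 = 12.3).

Posterior: Gamma(shape=13.5, rate=12.3)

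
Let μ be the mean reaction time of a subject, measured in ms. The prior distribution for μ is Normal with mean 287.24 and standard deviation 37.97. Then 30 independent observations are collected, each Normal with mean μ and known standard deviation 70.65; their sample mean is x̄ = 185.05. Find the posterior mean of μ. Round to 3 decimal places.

Prior precision 1/τ₀² = 1/37.97² = 0.00069362; data precision n/σ² = 30/70.65² = 0.00601031.
Posterior precision = 0.00069362 + 0.00601031 = 0.00670393.
Posterior mean = (0.00069362·287.24 + 0.00601031·185.05) / 0.00670393 = 195.623.

Posterior mean ≈ 195.623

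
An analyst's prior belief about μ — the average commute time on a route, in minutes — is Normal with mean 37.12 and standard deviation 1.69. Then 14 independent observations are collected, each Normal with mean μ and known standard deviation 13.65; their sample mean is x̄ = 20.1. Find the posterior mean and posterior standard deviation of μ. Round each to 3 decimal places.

Posterior mean ≈ 34.113; posterior SD ≈ 1.533

Prior precision 1/τ₀² = 1/1.69² = 0.350128; data precision n/σ² = 14/13.65² = 0.0751385.
Posterior precision = 0.350128 + 0.0751385 = 0.425266, giving posterior SD = 1/√0.425266 = 1.533.
Posterior mean = (0.350128·37.12 + 0.0751385·20.1) / 0.425266 = 34.113.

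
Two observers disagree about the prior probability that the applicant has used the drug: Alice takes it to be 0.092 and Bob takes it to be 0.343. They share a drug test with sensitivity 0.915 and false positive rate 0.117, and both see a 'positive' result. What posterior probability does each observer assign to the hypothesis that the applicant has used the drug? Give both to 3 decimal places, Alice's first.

The likelihood ratio for a 'positive' result is 0.915/0.117 = 7.8205.
Alice: prior odds 0.092/0.908 = 0.10132; posterior odds 0.79239; posterior probability 0.442.
Bob: prior odds 0.343/0.657 = 0.52207; posterior odds 4.0829; posterior probability 0.803.

Alice: 0.442; Bob: 0.803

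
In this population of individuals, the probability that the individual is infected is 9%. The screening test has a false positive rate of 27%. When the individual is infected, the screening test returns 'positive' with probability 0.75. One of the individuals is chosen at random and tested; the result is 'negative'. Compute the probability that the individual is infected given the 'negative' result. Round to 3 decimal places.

P(H | E) ≈ 0.033

Write H for 'the individual is infected'. Prior odds H:¬H = 0.09/0.91 = 0.098901. For the 'negative' outcome, the likelihood ratio is 0.25/0.73 = 0.34247.
Posterior odds = 0.098901 × 0.34247 = 0.033870, so P(H|E) = 0.033870/(1+0.033870) = 0.033.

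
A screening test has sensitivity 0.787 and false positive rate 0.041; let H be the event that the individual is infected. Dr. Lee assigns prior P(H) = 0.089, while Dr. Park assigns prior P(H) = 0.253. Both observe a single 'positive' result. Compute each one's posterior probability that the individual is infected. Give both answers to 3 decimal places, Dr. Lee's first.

Dr. Lee: 0.652; Dr. Park: 0.867

P('+'|H) = 0.787, P('+'|¬H) = 0.041.
Dr. Lee: numerator 0.787·0.089 = 0.070043; evidence = 0.070043+0.041·0.911 = 0.10739; posterior = 0.652.
Dr. Park: numerator 0.787·0.253 = 0.19911; evidence = 0.19911+0.041·0.747 = 0.22974; posterior = 0.867.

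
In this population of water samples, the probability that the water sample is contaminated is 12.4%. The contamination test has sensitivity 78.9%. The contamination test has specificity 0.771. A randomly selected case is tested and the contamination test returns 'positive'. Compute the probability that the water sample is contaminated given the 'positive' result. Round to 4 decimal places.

P(H | E) ≈ 0.3278

Write H for 'the water sample is contaminated'. Prior odds H:¬H = 0.124/0.876 = 0.14155. For the 'positive' outcome, the likelihood ratio is 0.789/0.229 = 3.4454.
Posterior odds = 0.14155 × 3.4454 = 0.48771, so P(H|E) = 0.48771/(1+0.48771) = 0.3278.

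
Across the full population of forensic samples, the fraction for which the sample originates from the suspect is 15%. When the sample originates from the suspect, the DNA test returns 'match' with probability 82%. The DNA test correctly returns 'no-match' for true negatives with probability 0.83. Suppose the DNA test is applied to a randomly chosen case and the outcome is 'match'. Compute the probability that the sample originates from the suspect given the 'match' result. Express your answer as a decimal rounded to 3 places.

Let H be the event that the sample originates from the suspect. P(H) = 0.15, so P(¬H) = 0.85. With E the 'match' result, P(E|H) = 0.82 and P(E|¬H) = 0.17.
P(E) = 0.82·0.15 + 0.17·0.85 = 0.12300 + 0.14450 = 0.26750.
By Bayes' theorem, P(H|E) = 0.12300 / 0.26750 = 0.460.

P(H | E) ≈ 0.460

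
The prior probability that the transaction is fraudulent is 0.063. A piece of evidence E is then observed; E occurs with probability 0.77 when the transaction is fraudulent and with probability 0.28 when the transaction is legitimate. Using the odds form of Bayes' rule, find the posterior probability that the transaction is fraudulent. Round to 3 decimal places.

Posterior probability ≈ 0.156

Prior odds = 0.063/(1−0.063) = 0.067236. In log-odds, ln(0.067236) = -2.6995.
Add log likelihood ratio: ln(2.7500) = 1.0116.
Posterior log-odds = -1.6879, so posterior odds = exp(-1.6879) = 0.18490. Converting, P(H|E) = 0.18490/1.1849 = 0.156.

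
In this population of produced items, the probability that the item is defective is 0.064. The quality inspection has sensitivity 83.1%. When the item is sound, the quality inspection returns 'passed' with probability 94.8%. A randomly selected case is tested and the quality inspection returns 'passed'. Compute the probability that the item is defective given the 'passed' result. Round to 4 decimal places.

P(H | E) ≈ 0.0120

Write H for 'the item is defective'. Prior odds H:¬H = 0.064/0.936 = 0.068376. For the 'passed' outcome, the likelihood ratio is 0.169/0.948 = 0.17827.
Posterior odds = 0.068376 × 0.17827 = 0.012189, so P(H|E) = 0.012189/(1+0.012189) = 0.0120.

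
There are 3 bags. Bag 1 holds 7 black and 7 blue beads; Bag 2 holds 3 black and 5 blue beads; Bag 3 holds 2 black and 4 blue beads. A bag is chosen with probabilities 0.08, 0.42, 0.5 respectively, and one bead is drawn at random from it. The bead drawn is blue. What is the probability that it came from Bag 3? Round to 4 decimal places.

Posterior probability ≈ 0.5242

Tabulate prior·likelihood by source: [1] prior 0.08, lik 0.5, product 0.04000; [2] prior 0.42, lik 0.625, product 0.2625; [3] prior 0.5, lik 0.6667, product 0.3333.
Normalizing constant = 0.63583; the posterior for Bag 3 is its product over the sum, 0.3333/0.63583 = 0.5242.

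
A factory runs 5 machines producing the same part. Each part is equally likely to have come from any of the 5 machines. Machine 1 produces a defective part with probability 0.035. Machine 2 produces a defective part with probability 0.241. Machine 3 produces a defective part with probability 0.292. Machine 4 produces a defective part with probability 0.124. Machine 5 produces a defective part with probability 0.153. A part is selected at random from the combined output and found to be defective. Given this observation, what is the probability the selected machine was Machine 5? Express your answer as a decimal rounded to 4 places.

Posterior probability ≈ 0.1811

P(defective|M1) = 0.035; P(defective|M2) = 0.241; P(defective|M3) = 0.292; P(defective|M4) = 0.124; P(defective|M5) = 0.153.
Prior × likelihood for each source: 0.2·0.035=0.007000, 0.2·0.241=0.04820, 0.2·0.292=0.05840, 0.2·0.124=0.02480, 0.2·0.153=0.03060. Summing gives P(defective) = 0.16900.
P(Machine 5 | defective) = 0.03060 / 0.16900 = 0.1811.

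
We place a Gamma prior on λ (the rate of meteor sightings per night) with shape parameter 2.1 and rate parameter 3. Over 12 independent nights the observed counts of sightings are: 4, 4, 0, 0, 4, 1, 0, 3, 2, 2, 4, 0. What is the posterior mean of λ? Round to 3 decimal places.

Posterior mean ≈ 1.740

The Poisson likelihood adds the total count to the shape and the number of exposure periods to the rate. Here ∑xᵢ = 24 and n = 12, so shape 2.1→26.1 and rate 3→15.
E[λ | data] = 26.1/15 = 1.740.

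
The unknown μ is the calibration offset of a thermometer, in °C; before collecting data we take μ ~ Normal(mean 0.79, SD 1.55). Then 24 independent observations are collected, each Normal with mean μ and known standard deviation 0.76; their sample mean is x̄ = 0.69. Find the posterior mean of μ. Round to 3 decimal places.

Prior precision 1/τ₀² = 1/1.55² = 0.416233; data precision n/σ² = 24/0.76² = 41.5512.
Posterior precision = 0.416233 + 41.5512 = 41.9675.
Posterior mean = (0.416233·0.79 + 41.5512·0.69) / 41.9675 = 0.691.

Posterior mean ≈ 0.691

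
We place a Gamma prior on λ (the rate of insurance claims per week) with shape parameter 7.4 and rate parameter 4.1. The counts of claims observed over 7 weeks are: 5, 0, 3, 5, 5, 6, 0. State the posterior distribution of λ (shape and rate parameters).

Posterior: Gamma(shape=31.4, rate=11.1)

The Poisson likelihood adds the total count to the shape and the number of exposure periods to the rate. Here ∑xᵢ = 24 and n = 7, so shape 7.4→31.4 and rate 4.1→11.1.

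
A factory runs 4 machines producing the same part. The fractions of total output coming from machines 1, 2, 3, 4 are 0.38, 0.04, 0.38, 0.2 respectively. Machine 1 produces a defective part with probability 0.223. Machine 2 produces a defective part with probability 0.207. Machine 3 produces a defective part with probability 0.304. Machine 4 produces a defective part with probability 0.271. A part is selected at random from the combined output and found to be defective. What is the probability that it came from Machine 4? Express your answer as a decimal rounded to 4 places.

Tabulate prior·likelihood by source: [1] prior 0.38, lik 0.223, product 0.08474; [2] prior 0.04, lik 0.207, product 0.008280; [3] prior 0.38, lik 0.304, product 0.1155; [4] prior 0.2, lik 0.271, product 0.05420.
Normalizing constant = 0.26274; the posterior for Machine 4 is its product over the sum, 0.05420/0.26274 = 0.2063.

Posterior probability ≈ 0.2063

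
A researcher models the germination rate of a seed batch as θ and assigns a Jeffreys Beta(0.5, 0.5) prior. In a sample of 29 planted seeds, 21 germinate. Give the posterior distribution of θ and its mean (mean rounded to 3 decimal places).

The binomial likelihood is conjugate to the Beta prior: with 21 successes and 8 failures, the posterior is Beta(0.5+21, 0.5+8) = Beta(21.5, 8.5).
E[θ | data] = 21.5/(21.5+8.5) = 0.717.

Posterior: Beta(21.5, 8.5); mean ≈ 0.717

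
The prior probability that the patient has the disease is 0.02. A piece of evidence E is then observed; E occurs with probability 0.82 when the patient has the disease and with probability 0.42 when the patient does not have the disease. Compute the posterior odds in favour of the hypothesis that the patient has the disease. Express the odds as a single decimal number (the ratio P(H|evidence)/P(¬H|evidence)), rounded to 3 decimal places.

Prior odds = 0.02/(1−0.02) = 0.020408.
Likelihood ratio for E = 0.82/0.42 = 1.9524.
Posterior odds = prior odds × LR = 0.039845.

Posterior odds ≈ 0.040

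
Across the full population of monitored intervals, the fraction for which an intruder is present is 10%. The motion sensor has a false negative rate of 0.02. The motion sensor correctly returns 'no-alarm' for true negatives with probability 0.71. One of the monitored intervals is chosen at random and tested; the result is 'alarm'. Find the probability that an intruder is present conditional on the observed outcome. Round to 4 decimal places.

Write H for 'an intruder is present'. Prior odds H:¬H = 0.1/0.9 = 0.11111. For the 'alarm' outcome, the likelihood ratio is 0.98/0.29 = 3.3793.
Posterior odds = 0.11111 × 3.3793 = 0.37548, so P(H|E) = 0.37548/(1+0.37548) = 0.2730.

P(H | E) ≈ 0.2730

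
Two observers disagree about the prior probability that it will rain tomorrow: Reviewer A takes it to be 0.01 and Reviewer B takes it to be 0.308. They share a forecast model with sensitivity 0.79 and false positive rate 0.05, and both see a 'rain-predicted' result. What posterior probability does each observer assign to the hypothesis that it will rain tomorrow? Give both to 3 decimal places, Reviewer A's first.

Reviewer A: 0.138; Reviewer B: 0.876

P('+'|H) = 0.79, P('+'|¬H) = 0.05.
Reviewer A: numerator 0.79·0.01 = 0.0079000; evidence = 0.0079000+0.05·0.99 = 0.057400; posterior = 0.138.
Reviewer B: numerator 0.79·0.308 = 0.24332; evidence = 0.24332+0.05·0.692 = 0.27792; posterior = 0.876.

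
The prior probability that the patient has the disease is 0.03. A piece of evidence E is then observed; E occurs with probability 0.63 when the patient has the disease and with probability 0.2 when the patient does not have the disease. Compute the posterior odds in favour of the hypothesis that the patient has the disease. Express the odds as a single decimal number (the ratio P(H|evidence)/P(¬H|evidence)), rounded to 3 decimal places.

Prior odds = 0.03/(1−0.03) = 0.030928.
Likelihood ratio for E = 0.63/0.2 = 3.1500.
Posterior odds = prior odds × LR = 0.097423.

Posterior odds ≈ 0.097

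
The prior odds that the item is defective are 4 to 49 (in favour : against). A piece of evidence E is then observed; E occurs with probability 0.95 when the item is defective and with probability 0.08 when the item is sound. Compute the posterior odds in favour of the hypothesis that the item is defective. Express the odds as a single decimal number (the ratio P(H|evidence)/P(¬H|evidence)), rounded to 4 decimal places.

Posterior odds ≈ 0.9694

Prior odds = 4/49 = 0.081633. In log-odds, ln(0.081633) = -2.5055.
Add log likelihood ratio: ln(11.875) = 2.4744.
Posterior log-odds = -0.031091, so posterior odds = exp(-0.031091) = 0.96939.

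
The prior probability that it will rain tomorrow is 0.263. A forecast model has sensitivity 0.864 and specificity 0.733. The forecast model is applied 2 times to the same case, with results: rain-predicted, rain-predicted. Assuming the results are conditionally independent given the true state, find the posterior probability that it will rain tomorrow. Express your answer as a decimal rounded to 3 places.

Posterior P(H) ≈ 0.789

Let H be the event that it will rain tomorrow; start with P(H) = 0.263. P('rain-predicted'|H) = 0.864, P('rain-predicted'|¬H) = 0.267.
Update on result 1 ('rain-predicted'): P(H) ← 0.864·0.2630 / (0.864·0.2630 + 0.267·0.7370) = 0.22723/0.42401 = 0.5359.
Update on result 2 ('rain-predicted'): P(H) ← 0.864·0.5359 / (0.864·0.5359 + 0.267·0.4641) = 0.46303/0.58694 = 0.7889.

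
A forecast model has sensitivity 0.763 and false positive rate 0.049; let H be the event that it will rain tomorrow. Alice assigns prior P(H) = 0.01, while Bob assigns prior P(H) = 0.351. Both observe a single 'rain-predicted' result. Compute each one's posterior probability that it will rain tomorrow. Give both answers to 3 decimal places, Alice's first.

The likelihood ratio for a 'rain-predicted' result is 0.763/0.049 = 15.571.
Alice: prior odds 0.01/0.99 = 0.010101; posterior odds 0.15729; posterior probability 0.136.
Bob: prior odds 0.351/0.649 = 0.54083; posterior odds 8.4215; posterior probability 0.894.

Alice: 0.136; Bob: 0.894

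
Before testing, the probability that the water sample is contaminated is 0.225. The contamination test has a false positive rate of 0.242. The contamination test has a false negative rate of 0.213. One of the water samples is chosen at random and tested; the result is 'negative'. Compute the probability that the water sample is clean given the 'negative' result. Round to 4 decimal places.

Let H be the event that the water sample is contaminated. P(H) = 0.225, so P(¬H) = 0.775. With E the 'negative' result, P(E|H) = 0.213 and P(E|¬H) = 0.758.
P(E) = 0.213·0.225 + 0.758·0.775 = 0.047925 + 0.58745 = 0.63538.
By Bayes' theorem, P(H|E) = 0.047925 / 0.63538 = 0.0754. Hence P(¬H|E) = 1 − 0.0754 = 0.9246.

P(¬H | E) ≈ 0.9246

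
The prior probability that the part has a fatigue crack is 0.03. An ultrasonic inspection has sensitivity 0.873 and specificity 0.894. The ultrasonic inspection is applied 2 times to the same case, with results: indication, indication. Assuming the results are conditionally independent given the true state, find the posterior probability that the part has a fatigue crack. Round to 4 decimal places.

Posterior P(H) ≈ 0.6772

With H the event that the part has a fatigue crack, the joint likelihood of the observed sequence is P(data|H) = 0.873·0.873 = 0.76213 and P(data|¬H) = 0.106·0.106 = 0.011236.
Bayes: P(H|data) = 0.03·0.76213 / (0.03·0.76213 + 0.97·0.011236) = 0.022864/0.033763 = 0.6772.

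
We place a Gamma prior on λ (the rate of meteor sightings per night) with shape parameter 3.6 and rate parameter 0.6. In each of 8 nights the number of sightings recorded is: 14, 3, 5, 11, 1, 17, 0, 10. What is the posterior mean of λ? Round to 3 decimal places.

Posterior mean ≈ 7.512

The Poisson likelihood adds the total count to the shape and the number of exposure periods to the rate. Here ∑xᵢ = 61 and n = 8, so shape 3.6→64.6 and rate 0.6→8.6.
Posterior mean = shape/rate = 64.6/8.6 = 7.512.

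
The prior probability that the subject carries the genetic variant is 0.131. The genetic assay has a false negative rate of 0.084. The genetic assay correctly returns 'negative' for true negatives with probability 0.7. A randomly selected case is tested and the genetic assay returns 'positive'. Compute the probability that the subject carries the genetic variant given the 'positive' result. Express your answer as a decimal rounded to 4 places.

Let H be the event that the subject carries the genetic variant. P(H) = 0.131, so P(¬H) = 0.869. With E the 'positive' result, P(E|H) = 0.916 and P(E|¬H) = 0.3.
P(E) = 0.916·0.131 + 0.3·0.869 = 0.12000 + 0.26070 = 0.38070.
By Bayes' theorem, P(H|E) = 0.12000 / 0.38070 = 0.3152.

P(H | E) ≈ 0.3152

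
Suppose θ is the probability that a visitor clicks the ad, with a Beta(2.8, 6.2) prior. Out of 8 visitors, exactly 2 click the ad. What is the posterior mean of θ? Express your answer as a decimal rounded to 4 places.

Posterior mean ≈ 0.2824

Observing 2 successes and 6 failures updates Beta(2.8, 6.2) by adding the success and failure counts to the two shape parameters: α = 2.8+2 = 4.8, β = 6.2+6 = 12.2.
Posterior mean = α/(α+β) = 4.8/17 = 0.2824.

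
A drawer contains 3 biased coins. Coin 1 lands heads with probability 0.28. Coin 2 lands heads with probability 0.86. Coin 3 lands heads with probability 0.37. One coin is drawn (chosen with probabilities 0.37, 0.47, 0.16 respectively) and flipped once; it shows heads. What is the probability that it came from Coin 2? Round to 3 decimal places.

P(heads|C1) = 0.28; P(heads|C2) = 0.86; P(heads|C3) = 0.37.
Prior × likelihood for each source: 0.37·0.28=0.1036, 0.47·0.86=0.4042, 0.16·0.37=0.05920. Summing gives P(heads) = 0.56700.
P(Coin 2 | heads) = 0.4042 / 0.56700 = 0.713.

Posterior probability ≈ 0.713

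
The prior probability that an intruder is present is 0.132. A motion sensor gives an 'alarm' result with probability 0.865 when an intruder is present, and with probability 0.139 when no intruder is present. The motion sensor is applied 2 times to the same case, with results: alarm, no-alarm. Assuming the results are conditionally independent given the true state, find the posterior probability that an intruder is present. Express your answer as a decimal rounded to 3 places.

Let H be the event that an intruder is present; start with P(H) = 0.132. P('alarm'|H) = 0.865, P('alarm'|¬H) = 0.139.
Update on result 1 ('alarm'): P(H) ← 0.865·0.1320 / (0.865·0.1320 + 0.139·0.8680) = 0.11418/0.23483 = 0.4862.
Update on result 2 ('no-alarm'): P(H) ← 0.135·0.4862 / (0.135·0.4862 + 0.861·0.5138) = 0.065640/0.50800 = 0.1292.

Posterior P(H) ≈ 0.129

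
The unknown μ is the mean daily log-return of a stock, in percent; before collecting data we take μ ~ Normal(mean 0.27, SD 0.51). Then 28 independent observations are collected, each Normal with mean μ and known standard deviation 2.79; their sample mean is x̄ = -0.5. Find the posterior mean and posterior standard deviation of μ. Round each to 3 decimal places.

Posterior mean ≈ -0.102; posterior SD ≈ 0.367

With known σ, the Normal prior is conjugate. Weight on the data is w = (n/σ²)/(n/σ² + 1/τ₀²) = 3.59708/(3.59708+3.84468) = 0.48336.
Posterior mean = w·x̄ + (1−w)·μ₀ = 0.48336·-0.5 + 0.51664·0.27 = -0.102. Posterior variance = 1/(3.59708+3.84468) = 0.134377, so SD = 0.367.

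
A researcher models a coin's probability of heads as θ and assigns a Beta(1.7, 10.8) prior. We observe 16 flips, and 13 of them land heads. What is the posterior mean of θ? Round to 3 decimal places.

The binomial likelihood is conjugate to the Beta prior: with 13 successes and 3 failures, the posterior is Beta(1.7+13, 10.8+3) = Beta(14.7, 13.8).
Posterior mean = α/(α+β) = 14.7/28.5 = 0.516.

Posterior mean ≈ 0.516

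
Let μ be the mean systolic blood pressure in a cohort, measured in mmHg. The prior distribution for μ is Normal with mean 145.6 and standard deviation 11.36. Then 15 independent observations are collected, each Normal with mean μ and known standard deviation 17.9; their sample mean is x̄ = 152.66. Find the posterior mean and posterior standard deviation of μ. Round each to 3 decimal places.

Posterior mean ≈ 151.657; posterior SD ≈ 4.281

Prior precision 1/τ₀² = 1/11.36² = 0.00774896; data precision n/σ² = 15/17.9² = 0.0468150.
Posterior precision = 0.00774896 + 0.0468150 = 0.0545640, giving posterior SD = 1/√0.0545640 = 4.281.
Posterior mean = (0.00774896·145.6 + 0.0468150·152.66) / 0.0545640 = 151.657.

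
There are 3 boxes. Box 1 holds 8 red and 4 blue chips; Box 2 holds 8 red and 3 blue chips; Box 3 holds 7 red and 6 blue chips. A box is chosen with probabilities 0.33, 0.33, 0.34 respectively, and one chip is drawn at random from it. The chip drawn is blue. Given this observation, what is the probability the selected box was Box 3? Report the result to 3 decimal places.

P(blue|Box 1) = 0.3333; P(blue|Box 2) = 0.2727; P(blue|Box 3) = 0.4615.
Prior × likelihood for each source: 0.33·0.3333=0.1100, 0.33·0.2727=0.09000, 0.34·0.4615=0.1569. Summing gives P(blue) = 0.35692.
P(Box 3 | blue) = 0.1569 / 0.35692 = 0.440.

Posterior probability ≈ 0.440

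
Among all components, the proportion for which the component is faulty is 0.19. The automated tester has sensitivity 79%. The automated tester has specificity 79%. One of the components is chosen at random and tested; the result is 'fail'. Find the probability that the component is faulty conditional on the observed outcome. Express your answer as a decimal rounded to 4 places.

Write H for 'the component is faulty'. Prior odds H:¬H = 0.19/0.81 = 0.23457. For the 'fail' outcome, the likelihood ratio is 0.79/0.21 = 3.7619.
Posterior odds = 0.23457 × 3.7619 = 0.88242, so P(H|E) = 0.88242/(1+0.88242) = 0.4688.

P(H | E) ≈ 0.4688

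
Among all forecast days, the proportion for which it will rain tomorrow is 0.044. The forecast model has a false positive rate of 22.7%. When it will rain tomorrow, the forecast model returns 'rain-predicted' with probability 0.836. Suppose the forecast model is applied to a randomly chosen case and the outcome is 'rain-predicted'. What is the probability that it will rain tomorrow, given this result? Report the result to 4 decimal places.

Write H for 'it will rain tomorrow'. Prior odds H:¬H = 0.044/0.956 = 0.046025. For the 'rain-predicted' outcome, the likelihood ratio is 0.836/0.227 = 3.6828.
Posterior odds = 0.046025 × 3.6828 = 0.16950, so P(H|E) = 0.16950/(1+0.16950) = 0.1449.

P(H | E) ≈ 0.1449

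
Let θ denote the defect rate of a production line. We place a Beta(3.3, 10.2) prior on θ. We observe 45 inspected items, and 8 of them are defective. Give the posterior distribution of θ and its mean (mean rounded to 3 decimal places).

Posterior: Beta(11.3, 47.2); mean ≈ 0.193

Observing 8 successes and 37 failures updates Beta(3.3, 10.2) by adding the success and failure counts to the two shape parameters: α = 3.3+8 = 11.3, β = 10.2+37 = 47.2.
Posterior mean = α/(α+β) = 11.3/58.5 = 0.193.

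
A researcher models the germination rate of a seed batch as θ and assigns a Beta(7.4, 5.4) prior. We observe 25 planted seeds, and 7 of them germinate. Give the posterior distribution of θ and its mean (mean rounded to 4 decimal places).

Posterior: Beta(14.4, 23.4); mean ≈ 0.3810

The binomial likelihood is conjugate to the Beta prior: with 7 successes and 18 failures, the posterior is Beta(7.4+7, 5.4+18) = Beta(14.4, 23.4).
Posterior mean = α/(α+β) = 14.4/37.8 = 0.3810.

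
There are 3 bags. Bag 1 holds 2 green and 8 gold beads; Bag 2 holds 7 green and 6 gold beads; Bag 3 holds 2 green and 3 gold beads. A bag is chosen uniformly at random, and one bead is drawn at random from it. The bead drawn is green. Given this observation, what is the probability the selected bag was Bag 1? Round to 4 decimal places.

Posterior probability ≈ 0.1757

Tabulate prior·likelihood by source: [1] prior 0.333333, lik 0.2, product 0.06667; [2] prior 0.333333, lik 0.5385, product 0.1795; [3] prior 0.333333, lik 0.4, product 0.1333.
Normalizing constant = 0.37949; the posterior for Bag 1 is its product over the sum, 0.06667/0.37949 = 0.1757.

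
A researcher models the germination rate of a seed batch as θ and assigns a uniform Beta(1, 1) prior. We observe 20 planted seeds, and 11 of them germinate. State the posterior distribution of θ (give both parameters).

Posterior: Beta(12, 10)

The binomial likelihood is conjugate to the Beta prior: with 11 successes and 9 failures, the posterior is Beta(1+11, 1+9) = Beta(12, 10).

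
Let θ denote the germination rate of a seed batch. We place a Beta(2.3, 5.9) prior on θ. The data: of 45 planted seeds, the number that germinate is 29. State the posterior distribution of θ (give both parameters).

Observing 29 successes and 16 failures updates Beta(2.3, 5.9) by adding the success and failure counts to the two shape parameters: α = 2.3+29 = 31.3, β = 5.9+16 = 21.9.

Posterior: Beta(31.3, 21.9)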